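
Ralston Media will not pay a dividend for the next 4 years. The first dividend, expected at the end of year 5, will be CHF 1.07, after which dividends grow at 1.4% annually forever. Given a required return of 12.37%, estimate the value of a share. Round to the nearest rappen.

CHF 6.12

Deferred-dividend DDM. At t=4 the remaining stream is a growing perpetuity with first payment D_5 = 1.07.
V_4 = D_5/(r−g) = 1.07/(0.1237−0.014) = 9.7539
P₀ = V_4/(1+r)^4 = 9.7539/(1+0.1237)^4 = 6.1175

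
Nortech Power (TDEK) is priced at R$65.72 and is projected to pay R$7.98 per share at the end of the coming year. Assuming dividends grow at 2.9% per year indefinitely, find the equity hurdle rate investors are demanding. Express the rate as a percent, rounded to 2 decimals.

15.04%

Rearranging the constant-growth DDM: r = D₁/P₀ + g.
r = 7.9800 / 65.72 + 0.029 = 0.12142 + 0.029 = 0.15042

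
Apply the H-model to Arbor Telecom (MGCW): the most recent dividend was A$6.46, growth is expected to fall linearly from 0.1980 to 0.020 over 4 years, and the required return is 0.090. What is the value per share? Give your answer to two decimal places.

A$126.99

H-model: P₀ = D₀[(1+g_L) + H(g_S−g_L)]/(r−g_L), with H = 4/2 = 2.
P₀ = 6.46 × [(1+0.02) + 2×(0.198−0.02)] / (0.09−0.02)
   = 6.46 × 1.3760 / 0.07 = 126.9851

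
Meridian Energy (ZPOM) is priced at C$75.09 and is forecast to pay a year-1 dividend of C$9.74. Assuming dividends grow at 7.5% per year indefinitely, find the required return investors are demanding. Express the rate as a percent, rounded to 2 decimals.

Rearranging the constant-growth DDM: r = D₁/P₀ + g.
r = 9.7400 / 75.09 + 0.075 = 0.12971 + 0.075 = 0.20471

20.47%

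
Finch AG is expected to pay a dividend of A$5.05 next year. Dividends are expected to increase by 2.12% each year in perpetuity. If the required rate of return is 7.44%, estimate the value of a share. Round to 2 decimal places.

A$94.92

Gordon growth model: P₀ = D₁/(r − g), with D₁ = 5.05 given directly.
P₀ = 5.0500 / (0.0744 − 0.0212) = 5.0500 / 0.0532 = 94.9248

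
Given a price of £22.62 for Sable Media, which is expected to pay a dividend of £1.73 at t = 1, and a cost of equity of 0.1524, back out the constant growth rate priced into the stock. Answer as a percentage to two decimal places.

From P₀ = D₁/(r − g), the implied growth is g = r − D₁/P₀.
g = 0.1524 − 1.73/22.62 = 0.1524 − 0.07648 = 0.07592

7.59%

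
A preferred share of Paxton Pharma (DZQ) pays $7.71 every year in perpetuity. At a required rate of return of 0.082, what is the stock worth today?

$94.02

Zero-growth DDM (perpetuity): P₀ = D/r = 7.71 / 0.082 = 94.0244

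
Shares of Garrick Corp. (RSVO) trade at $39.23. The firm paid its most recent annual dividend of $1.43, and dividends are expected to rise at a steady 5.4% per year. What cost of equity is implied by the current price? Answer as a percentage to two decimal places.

Rearranging the constant-growth DDM: r = D₁/P₀ + g.
D₁ = 1.43 × (1 + 0.054) = 1.5072.
r = 1.5072 / 39.23 + 0.054 = 0.03842 + 0.054 = 0.09242

9.24%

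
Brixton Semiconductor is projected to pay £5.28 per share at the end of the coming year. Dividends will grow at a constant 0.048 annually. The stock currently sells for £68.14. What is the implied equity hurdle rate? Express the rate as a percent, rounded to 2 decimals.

Rearranging the constant-growth DDM: r = D₁/P₀ + g.
r = 5.2800 / 68.14 + 0.048 = 0.07749 + 0.048 = 0.12549

12.55%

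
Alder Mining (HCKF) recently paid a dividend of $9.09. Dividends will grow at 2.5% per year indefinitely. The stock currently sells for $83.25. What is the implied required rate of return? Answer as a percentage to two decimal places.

Rearranging the constant-growth DDM: r = D₁/P₀ + g.
D₁ = 9.09 × (1 + 0.025) = 9.3172.
r = 9.3172 / 83.25 + 0.025 = 0.11192 + 0.025 = 0.13692

13.69%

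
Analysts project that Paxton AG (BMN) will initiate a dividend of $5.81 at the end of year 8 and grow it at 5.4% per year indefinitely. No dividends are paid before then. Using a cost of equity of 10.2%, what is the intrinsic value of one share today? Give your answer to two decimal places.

$61.33

Deferred-dividend DDM. At t=7 the remaining stream is a growing perpetuity with first payment D_8 = 5.81.
V_7 = D_8/(r−g) = 5.81/(0.102−0.054) = 121.0417
P₀ = V_7/(1+r)^7 = 121.0417/(1+0.102)^7 = 61.3287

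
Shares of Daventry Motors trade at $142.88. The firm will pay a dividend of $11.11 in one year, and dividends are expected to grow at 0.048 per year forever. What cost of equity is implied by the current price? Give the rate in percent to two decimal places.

Rearranging the constant-growth DDM: r = D₁/P₀ + g.
r = 11.1100 / 142.88 + 0.048 = 0.07776 + 0.048 = 0.12576

12.58%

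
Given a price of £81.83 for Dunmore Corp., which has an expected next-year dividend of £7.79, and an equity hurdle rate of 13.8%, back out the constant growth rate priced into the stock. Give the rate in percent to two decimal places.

4.28%

From P₀ = D₁/(r − g), the implied growth is g = r − D₁/P₀.
g = 0.138 − 7.79/81.83 = 0.138 − 0.09520 = 0.04280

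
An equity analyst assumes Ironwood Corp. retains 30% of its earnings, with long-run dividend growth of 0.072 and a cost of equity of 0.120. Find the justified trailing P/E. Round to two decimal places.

Payout ratio b = 1 − 0.30 = 0.70.
Justified trailing P/E = b(1+g)/(r−g) = 0.70×(1+0.072)/(0.12−0.072) = 15.6333

15.63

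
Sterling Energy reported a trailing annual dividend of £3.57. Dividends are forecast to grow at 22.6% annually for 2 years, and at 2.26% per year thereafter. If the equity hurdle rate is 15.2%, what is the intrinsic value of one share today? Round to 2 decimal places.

Two-stage DDM. Project D₁…D_2 at 0.226, terminal growth 0.0226, discount at r = 0.152.
D_1 = 4.3768
D_2 = 5.3660
Terminal value at t=2: TV = D_3/(r−g) = 5.4873/(0.152−0.0226) = 42.4054
P₀ = 4.3768/(1+0.152)^1 + 5.3660/(1+0.152)^2 + 42.4054/(1+0.152)^2 = 39.7960

£39.80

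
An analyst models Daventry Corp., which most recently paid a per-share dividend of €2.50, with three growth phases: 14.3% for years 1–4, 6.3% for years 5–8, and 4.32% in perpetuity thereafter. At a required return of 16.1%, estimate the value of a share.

Three-stage DDM. Project D₁…D_8; terminal Gordon value at t=8 with g = 0.0432; discount at r = 0.161.
D_1 = 2.8575
D_2 = 3.2661
D_3 = 3.7332
D_4 = 4.2670
D_5 = 4.5358
D_6 = 4.8216
D_7 = 5.1254
D_8 = 5.4483
TV_8 = 5.6836/(0.161−0.0432) = 48.2481
P₀ = Σ Dₜ/(1+r)ᵗ + TV_8/(1+r)^8 = 31.8063

€31.81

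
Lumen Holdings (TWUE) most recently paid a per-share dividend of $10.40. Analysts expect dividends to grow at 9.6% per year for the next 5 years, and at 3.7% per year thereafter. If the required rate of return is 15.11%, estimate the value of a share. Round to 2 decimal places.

$118.96

Two-stage DDM. Project D₁…D_5 at 0.096, terminal growth 0.037, discount at r = 0.1511.
D_1 = 11.3984
D_2 = 12.4926
D_3 = 13.6919
D_4 = 15.0064
D_5 = 16.4470
Terminal value at t=5: TV = D_6/(r−g) = 17.0555/(0.1511−0.037) = 149.4787
P₀ = 11.3984/(1+0.1511)^1 + 12.4926/(1+0.1511)^2 + 13.6919/(1+0.1511)^3 + 15.0064/(1+0.1511)^4 + 16.4470/(1+0.1511)^5 + 149.4787/(1+0.1511)^5 = 118.9554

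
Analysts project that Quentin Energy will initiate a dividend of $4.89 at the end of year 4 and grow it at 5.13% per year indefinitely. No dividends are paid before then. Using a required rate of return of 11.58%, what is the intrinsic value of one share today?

Deferred-dividend DDM. At t=3 the remaining stream is a growing perpetuity with first payment D_4 = 4.89.
V_3 = D_4/(r−g) = 4.89/(0.1158−0.0513) = 75.8140
P₀ = V_3/(1+r)^3 = 75.8140/(1+0.1158)^3 = 54.5745

$54.57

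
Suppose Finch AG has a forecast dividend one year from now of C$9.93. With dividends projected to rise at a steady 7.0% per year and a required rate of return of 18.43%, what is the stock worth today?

Gordon growth model: P₀ = D₁/(r − g), with D₁ = 9.93 given directly.
P₀ = 9.9300 / (0.1843 − 0.07) = 9.9300 / 0.1143 = 86.8766

C$86.88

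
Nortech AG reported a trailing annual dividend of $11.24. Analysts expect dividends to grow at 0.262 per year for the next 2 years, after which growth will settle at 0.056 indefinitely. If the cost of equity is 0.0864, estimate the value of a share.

Two-stage DDM. Project D₁…D_2 at 0.262, terminal growth 0.056, discount at r = 0.0864.
D_1 = 14.1849
D_2 = 17.9013
Terminal value at t=2: TV = D_3/(r−g) = 18.9038/(0.0864−0.056) = 621.8353
P₀ = 14.1849/(1+0.0864)^1 + 17.9013/(1+0.0864)^2 + 621.8353/(1+0.0864)^2 = 555.0847

$555.08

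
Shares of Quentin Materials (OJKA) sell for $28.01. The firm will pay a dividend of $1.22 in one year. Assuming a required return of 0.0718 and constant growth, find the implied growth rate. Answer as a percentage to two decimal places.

From P₀ = D₁/(r − g), the implied growth is g = r − D₁/P₀.
g = 0.0718 − 1.22/28.01 = 0.0718 − 0.04356 = 0.02824

2.82%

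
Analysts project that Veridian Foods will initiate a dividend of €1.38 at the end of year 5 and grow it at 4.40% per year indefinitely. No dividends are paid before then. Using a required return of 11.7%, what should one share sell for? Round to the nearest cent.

€12.14

Deferred-dividend DDM. At t=4 the remaining stream is a growing perpetuity with first payment D_5 = 1.38.
V_4 = D_5/(r−g) = 1.38/(0.117−0.044) = 18.9041
P₀ = V_4/(1+r)^4 = 18.9041/(1+0.117)^4 = 12.1435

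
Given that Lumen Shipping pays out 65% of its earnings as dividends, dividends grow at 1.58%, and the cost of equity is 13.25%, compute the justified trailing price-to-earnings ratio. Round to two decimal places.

Justified trailing P/E = b(1+g)/(r−g) = 0.65×(1+0.0158)/(0.1325−0.0158) = 5.6578

5.66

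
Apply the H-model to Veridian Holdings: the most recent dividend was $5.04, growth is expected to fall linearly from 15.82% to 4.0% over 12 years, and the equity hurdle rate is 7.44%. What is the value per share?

$256.28

H-model: P₀ = D₀[(1+g_L) + H(g_S−g_L)]/(r−g_L), with H = 12/2 = 6.
P₀ = 5.04 × [(1+0.04) + 6×(0.1582−0.04)] / (0.0744−0.04)
   = 5.04 × 1.7492 / 0.0344 = 256.2781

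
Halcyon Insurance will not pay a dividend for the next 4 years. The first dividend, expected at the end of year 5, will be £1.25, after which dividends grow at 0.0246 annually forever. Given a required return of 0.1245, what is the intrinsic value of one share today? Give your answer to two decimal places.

Deferred-dividend DDM. At t=4 the remaining stream is a growing perpetuity with first payment D_5 = 1.25.
V_4 = D_5/(r−g) = 1.25/(0.1245−0.0246) = 12.5125
P₀ = V_4/(1+r)^4 = 12.5125/(1+0.1245)^4 = 7.8254

£7.83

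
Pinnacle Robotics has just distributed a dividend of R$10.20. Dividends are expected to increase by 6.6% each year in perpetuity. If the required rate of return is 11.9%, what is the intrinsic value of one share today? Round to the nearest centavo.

R$205.15

Gordon growth model: P₀ = D₁/(r − g). D₁ = 10.20 × (1 + 0.066) = 10.8732.
P₀ = 10.8732 / (0.119 − 0.066) = 10.8732 / 0.053 = 205.1547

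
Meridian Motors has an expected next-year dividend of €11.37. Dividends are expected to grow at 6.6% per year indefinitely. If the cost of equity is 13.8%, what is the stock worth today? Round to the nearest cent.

Gordon growth model: P₀ = D₁/(r − g), with D₁ = 11.37 given directly.
P₀ = 11.3700 / (0.138 − 0.066) = 11.3700 / 0.072 = 157.9167

€157.92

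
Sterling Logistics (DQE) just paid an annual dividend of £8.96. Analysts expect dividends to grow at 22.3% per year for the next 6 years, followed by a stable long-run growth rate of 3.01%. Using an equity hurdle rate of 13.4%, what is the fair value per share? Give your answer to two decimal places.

£210.40

Two-stage DDM. Project D₁…D_6 at 0.223, terminal growth 0.0301, discount at r = 0.134.
D_1 = 10.9581
D_2 = 13.4017
D_3 = 16.3903
D_4 = 20.0454
D_5 = 24.5155
D_6 = 29.9824
Terminal value at t=6: TV = D_7/(r−g) = 30.8849/(0.134−0.0301) = 297.2560
P₀ = 10.9581/(1+0.134)^1 + 13.4017/(1+0.134)^2 + 16.3903/(1+0.134)^3 + 20.0454/(1+0.134)^4 + 24.5155/(1+0.134)^5 + 29.9824/(1+0.134)^6 + 297.2560/(1+0.134)^6 = 210.4003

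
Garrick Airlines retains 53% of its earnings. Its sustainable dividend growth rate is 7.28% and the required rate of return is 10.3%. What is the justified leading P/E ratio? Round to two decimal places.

15.56

Payout ratio b = 1 − 0.53 = 0.47.
Justified leading P/E = b/(r−g) = 0.47/(0.103−0.0728) = 15.5629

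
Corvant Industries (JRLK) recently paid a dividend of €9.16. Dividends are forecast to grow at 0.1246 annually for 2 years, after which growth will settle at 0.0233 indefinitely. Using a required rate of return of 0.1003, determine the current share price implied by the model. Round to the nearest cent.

€146.10

Two-stage DDM. Project D₁…D_2 at 0.1246, terminal growth 0.0233, discount at r = 0.1003.
D_1 = 10.3013
D_2 = 11.5849
Terminal value at t=2: TV = D_3/(r−g) = 11.8548/(0.1003−0.0233) = 153.9586
P₀ = 10.3013/(1+0.1003)^1 + 11.5849/(1+0.1003)^2 + 153.9586/(1+0.1003)^2 = 146.1005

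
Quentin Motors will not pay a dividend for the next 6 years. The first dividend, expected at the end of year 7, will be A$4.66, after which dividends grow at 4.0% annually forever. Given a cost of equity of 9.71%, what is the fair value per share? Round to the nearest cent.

A$46.80

Deferred-dividend DDM. At t=6 the remaining stream is a growing perpetuity with first payment D_7 = 4.66.
V_6 = D_7/(r−g) = 4.66/(0.0971−0.04) = 81.6112
P₀ = V_6/(1+r)^6 = 81.6112/(1+0.0971)^6 = 46.8029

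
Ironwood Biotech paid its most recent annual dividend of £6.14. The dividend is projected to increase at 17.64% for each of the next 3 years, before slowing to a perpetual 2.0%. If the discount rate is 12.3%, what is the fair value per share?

£90.12

Two-stage DDM. Project D₁…D_3 at 0.1764, terminal growth 0.02, discount at r = 0.123.
D_1 = 7.2231
D_2 = 8.4973
D_3 = 9.9962
Terminal value at t=3: TV = D_4/(r−g) = 10.1961/(0.123−0.02) = 98.9911
P₀ = 7.2231/(1+0.123)^1 + 8.4973/(1+0.123)^2 + 9.9962/(1+0.123)^3 + 98.9911/(1+0.123)^3 = 90.1247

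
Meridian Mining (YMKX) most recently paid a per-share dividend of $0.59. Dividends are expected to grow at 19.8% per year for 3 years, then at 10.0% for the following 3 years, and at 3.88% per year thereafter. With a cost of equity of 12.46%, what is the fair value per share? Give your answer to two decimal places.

$12.14

Three-stage DDM. Project D₁…D_6; terminal Gordon value at t=6 with g = 0.0388; discount at r = 0.1246.
D_1 = 0.7068
D_2 = 0.8468
D_3 = 1.0144
D_4 = 1.1159
D_5 = 1.2275
D_6 = 1.3502
TV_6 = 1.4026/(0.1246−0.0388) = 16.3473
P₀ = Σ Dₜ/(1+r)ᵗ + TV_6/(1+r)^6 = 12.1395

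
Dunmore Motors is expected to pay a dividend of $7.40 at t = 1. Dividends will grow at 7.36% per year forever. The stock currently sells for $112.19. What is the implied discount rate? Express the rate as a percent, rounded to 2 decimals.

13.96%

Rearranging the constant-growth DDM: r = D₁/P₀ + g.
r = 7.4000 / 112.19 + 0.0736 = 0.06596 + 0.0736 = 0.13956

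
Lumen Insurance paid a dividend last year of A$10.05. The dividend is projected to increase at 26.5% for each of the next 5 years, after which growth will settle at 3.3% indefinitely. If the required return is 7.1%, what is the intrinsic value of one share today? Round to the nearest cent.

Two-stage DDM. Project D₁…D_5 at 0.265, terminal growth 0.033, discount at r = 0.071.
D_1 = 12.7133
D_2 = 16.0823
D_3 = 20.3441
D_4 = 25.7352
D_5 = 32.5551
Terminal value at t=5: TV = D_6/(r−g) = 33.6294/(0.071−0.033) = 884.9840
P₀ = 12.7133/(1+0.071)^1 + 16.0823/(1+0.071)^2 + 20.3441/(1+0.071)^3 + 25.7352/(1+0.071)^4 + 32.5551/(1+0.071)^5 + 884.9840/(1+0.071)^5 = 713.1558

A$713.16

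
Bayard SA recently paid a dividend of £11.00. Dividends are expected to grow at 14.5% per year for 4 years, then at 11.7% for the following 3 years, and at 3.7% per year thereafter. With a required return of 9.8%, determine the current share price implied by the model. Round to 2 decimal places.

£322.12

Three-stage DDM. Project D₁…D_7; terminal Gordon value at t=7 with g = 0.037; discount at r = 0.098.
D_1 = 12.5950
D_2 = 14.4213
D_3 = 16.5124
D_4 = 18.9067
D_5 = 21.1187
D_6 = 23.5896
D_7 = 26.3496
TV_7 = 27.3245/(0.098−0.037) = 447.9433
P₀ = Σ Dₜ/(1+r)ᵗ + TV_7/(1+r)^7 = 322.1169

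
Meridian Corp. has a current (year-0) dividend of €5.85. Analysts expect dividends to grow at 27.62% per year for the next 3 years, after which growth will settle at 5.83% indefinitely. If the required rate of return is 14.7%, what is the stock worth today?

Two-stage DDM. Project D₁…D_3 at 0.2762, terminal growth 0.0583, discount at r = 0.147.
D_1 = 7.4658
D_2 = 9.5278
D_3 = 12.1594
Terminal value at t=3: TV = D_4/(r−g) = 12.8683/(0.147−0.0583) = 145.0766
P₀ = 7.4658/(1+0.147)^1 + 9.5278/(1+0.147)^2 + 12.1594/(1+0.147)^3 + 145.0766/(1+0.147)^3 = 117.9496

€117.95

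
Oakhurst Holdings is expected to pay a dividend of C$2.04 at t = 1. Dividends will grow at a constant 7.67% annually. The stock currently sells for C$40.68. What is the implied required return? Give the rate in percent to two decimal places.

12.68%

Rearranging the constant-growth DDM: r = D₁/P₀ + g.
r = 2.0400 / 40.68 + 0.0767 = 0.05015 + 0.0767 = 0.12685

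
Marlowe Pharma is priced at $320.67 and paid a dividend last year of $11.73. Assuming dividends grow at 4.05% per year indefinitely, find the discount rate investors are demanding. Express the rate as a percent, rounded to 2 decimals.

7.86%

Rearranging the constant-growth DDM: r = D₁/P₀ + g.
D₁ = 11.73 × (1 + 0.0405) = 12.2051.
r = 12.2051 / 320.67 + 0.0405 = 0.03806 + 0.0405 = 0.07856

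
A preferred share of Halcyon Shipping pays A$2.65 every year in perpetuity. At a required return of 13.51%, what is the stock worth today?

Zero-growth DDM (perpetuity): P₀ = D/r = 2.65 / 0.1351 = 19.6151

A$19.62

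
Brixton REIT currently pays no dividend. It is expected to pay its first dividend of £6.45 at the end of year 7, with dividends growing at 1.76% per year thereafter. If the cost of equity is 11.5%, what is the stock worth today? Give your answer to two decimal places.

£34.46

Deferred-dividend DDM. At t=6 the remaining stream is a growing perpetuity with first payment D_7 = 6.45.
V_6 = D_7/(r−g) = 6.45/(0.115−0.0176) = 66.2218
P₀ = V_6/(1+r)^6 = 66.2218/(1+0.115)^6 = 34.4629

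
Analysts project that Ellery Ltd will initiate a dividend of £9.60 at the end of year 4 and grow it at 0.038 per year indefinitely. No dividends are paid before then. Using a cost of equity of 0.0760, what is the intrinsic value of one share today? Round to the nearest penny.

£202.79

Deferred-dividend DDM. At t=3 the remaining stream is a growing perpetuity with first payment D_4 = 9.60.
V_3 = D_4/(r−g) = 9.60/(0.076−0.038) = 252.6316
P₀ = V_3/(1+r)^3 = 252.6316/(1+0.076)^3 = 202.7920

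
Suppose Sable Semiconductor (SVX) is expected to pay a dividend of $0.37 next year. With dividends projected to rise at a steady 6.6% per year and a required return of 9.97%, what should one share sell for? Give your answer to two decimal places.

Gordon growth model: P₀ = D₁/(r − g), with D₁ = 0.37 given directly.
P₀ = 0.3700 / (0.0997 − 0.066) = 0.3700 / 0.0337 = 10.9792

$10.98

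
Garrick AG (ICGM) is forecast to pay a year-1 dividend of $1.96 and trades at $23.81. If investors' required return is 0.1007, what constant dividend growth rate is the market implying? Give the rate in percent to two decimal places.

From P₀ = D₁/(r − g), the implied growth is g = r − D₁/P₀.
g = 0.1007 − 1.96/23.81 = 0.1007 − 0.08232 = 0.01838

1.84%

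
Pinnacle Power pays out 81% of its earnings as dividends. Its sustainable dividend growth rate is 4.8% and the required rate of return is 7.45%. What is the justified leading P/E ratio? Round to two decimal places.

Justified leading P/E = b/(r−g) = 0.81/(0.0745−0.048) = 30.5660

30.57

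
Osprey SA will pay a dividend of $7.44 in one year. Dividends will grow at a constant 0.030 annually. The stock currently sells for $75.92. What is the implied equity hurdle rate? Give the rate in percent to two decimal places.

12.80%

Rearranging the constant-growth DDM: r = D₁/P₀ + g.
r = 7.4400 / 75.92 + 0.03 = 0.09800 + 0.03 = 0.12800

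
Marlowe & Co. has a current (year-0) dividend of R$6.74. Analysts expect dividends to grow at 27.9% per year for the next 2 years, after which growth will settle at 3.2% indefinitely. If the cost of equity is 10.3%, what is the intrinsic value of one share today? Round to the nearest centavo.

R$148.60

Two-stage DDM. Project D₁…D_2 at 0.279, terminal growth 0.032, discount at r = 0.103.
D_1 = 8.6205
D_2 = 11.0256
Terminal value at t=2: TV = D_3/(r−g) = 11.3784/(0.103−0.032) = 160.2590
P₀ = 8.6205/(1+0.103)^1 + 11.0256/(1+0.103)^2 + 160.2590/(1+0.103)^2 = 148.6039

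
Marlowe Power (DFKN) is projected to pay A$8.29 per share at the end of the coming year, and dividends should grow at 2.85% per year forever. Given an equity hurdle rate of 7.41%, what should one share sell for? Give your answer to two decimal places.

A$181.80

Gordon growth model: P₀ = D₁/(r − g), with D₁ = 8.29 given directly.
P₀ = 8.2900 / (0.0741 − 0.0285) = 8.2900 / 0.0456 = 181.7982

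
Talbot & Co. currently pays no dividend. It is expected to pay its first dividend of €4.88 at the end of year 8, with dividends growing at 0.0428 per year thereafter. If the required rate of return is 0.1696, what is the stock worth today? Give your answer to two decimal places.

Deferred-dividend DDM. At t=7 the remaining stream is a growing perpetuity with first payment D_8 = 4.88.
V_7 = D_8/(r−g) = 4.88/(0.1696−0.0428) = 38.4858
P₀ = V_7/(1+r)^7 = 38.4858/(1+0.1696)^7 = 12.8540

€12.85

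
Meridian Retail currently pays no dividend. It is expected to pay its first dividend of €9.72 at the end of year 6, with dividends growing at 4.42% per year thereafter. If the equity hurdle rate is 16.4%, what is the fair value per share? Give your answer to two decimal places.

€37.97

Deferred-dividend DDM. At t=5 the remaining stream is a growing perpetuity with first payment D_6 = 9.72.
V_5 = D_6/(r−g) = 9.72/(0.164−0.0442) = 81.1352
P₀ = V_5/(1+r)^5 = 81.1352/(1+0.164)^5 = 37.9703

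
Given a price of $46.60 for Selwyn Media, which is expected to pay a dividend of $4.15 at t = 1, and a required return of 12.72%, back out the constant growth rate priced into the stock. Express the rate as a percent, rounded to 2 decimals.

From P₀ = D₁/(r − g), the implied growth is g = r − D₁/P₀.
g = 0.1272 − 4.15/46.60 = 0.1272 − 0.08906 = 0.03814

3.81%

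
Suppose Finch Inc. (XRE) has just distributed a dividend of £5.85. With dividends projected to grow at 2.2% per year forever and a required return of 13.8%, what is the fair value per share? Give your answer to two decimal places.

£51.54

Gordon growth model: P₀ = D₁/(r − g). D₁ = 5.85 × (1 + 0.022) = 5.9787.
P₀ = 5.9787 / (0.138 − 0.022) = 5.9787 / 0.116 = 51.5405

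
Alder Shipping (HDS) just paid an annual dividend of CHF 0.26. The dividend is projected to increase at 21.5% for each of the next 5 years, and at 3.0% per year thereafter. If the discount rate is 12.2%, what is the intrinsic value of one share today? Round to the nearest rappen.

Two-stage DDM. Project D₁…D_5 at 0.215, terminal growth 0.03, discount at r = 0.122.
D_1 = 0.3159
D_2 = 0.3838
D_3 = 0.4663
D_4 = 0.5666
D_5 = 0.6884
Terminal value at t=5: TV = D_6/(r−g) = 0.7091/(0.122−0.03) = 7.7073
P₀ = 0.3159/(1+0.122)^1 + 0.3838/(1+0.122)^2 + 0.4663/(1+0.122)^3 + 0.5666/(1+0.122)^4 + 0.6884/(1+0.122)^5 + 7.7073/(1+0.122)^5 = 5.9958

CHF 6.00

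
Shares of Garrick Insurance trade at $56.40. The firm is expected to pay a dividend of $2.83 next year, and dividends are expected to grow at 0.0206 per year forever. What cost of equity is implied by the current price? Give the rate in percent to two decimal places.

7.08%

Rearranging the constant-growth DDM: r = D₁/P₀ + g.
r = 2.8300 / 56.40 + 0.0206 = 0.05018 + 0.0206 = 0.07078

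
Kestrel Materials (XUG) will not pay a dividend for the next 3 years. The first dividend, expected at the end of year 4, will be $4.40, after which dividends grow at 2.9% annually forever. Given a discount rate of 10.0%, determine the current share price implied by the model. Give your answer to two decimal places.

$46.56

Deferred-dividend DDM. At t=3 the remaining stream is a growing perpetuity with first payment D_4 = 4.40.
V_3 = D_4/(r−g) = 4.40/(0.1−0.029) = 61.9718
P₀ = V_3/(1+r)^3 = 61.9718/(1+0.1)^3 = 46.5604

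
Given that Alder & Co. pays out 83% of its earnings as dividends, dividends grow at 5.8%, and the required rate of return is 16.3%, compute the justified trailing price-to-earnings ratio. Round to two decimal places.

8.36

Justified trailing P/E = b(1+g)/(r−g) = 0.83×(1+0.058)/(0.163−0.058) = 8.3632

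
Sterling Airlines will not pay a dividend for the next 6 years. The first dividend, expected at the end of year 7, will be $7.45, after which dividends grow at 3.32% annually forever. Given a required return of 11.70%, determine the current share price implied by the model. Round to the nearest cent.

Deferred-dividend DDM. At t=6 the remaining stream is a growing perpetuity with first payment D_7 = 7.45.
V_6 = D_7/(r−g) = 7.45/(0.117−0.0332) = 88.9021
P₀ = V_6/(1+r)^6 = 88.9021/(1+0.117)^6 = 45.7713

$45.77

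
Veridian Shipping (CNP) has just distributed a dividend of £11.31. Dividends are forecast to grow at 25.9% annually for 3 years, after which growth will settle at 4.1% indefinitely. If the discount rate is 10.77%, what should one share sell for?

Two-stage DDM. Project D₁…D_3 at 0.259, terminal growth 0.041, discount at r = 0.1077.
D_1 = 14.2393
D_2 = 17.9273
D_3 = 22.5704
Terminal value at t=3: TV = D_4/(r−g) = 23.4958/(0.1077−0.041) = 352.2611
P₀ = 14.2393/(1+0.1077)^1 + 17.9273/(1+0.1077)^2 + 22.5704/(1+0.1077)^3 + 352.2611/(1+0.1077)^3 = 303.2499

£303.25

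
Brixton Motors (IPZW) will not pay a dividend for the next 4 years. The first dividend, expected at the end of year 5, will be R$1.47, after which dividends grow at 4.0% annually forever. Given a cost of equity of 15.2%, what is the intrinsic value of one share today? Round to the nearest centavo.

Deferred-dividend DDM. At t=4 the remaining stream is a growing perpetuity with first payment D_5 = 1.47.
V_4 = D_5/(r−g) = 1.47/(0.152−0.04) = 13.1250
P₀ = V_4/(1+r)^4 = 13.1250/(1+0.152)^4 = 7.4523

R$7.45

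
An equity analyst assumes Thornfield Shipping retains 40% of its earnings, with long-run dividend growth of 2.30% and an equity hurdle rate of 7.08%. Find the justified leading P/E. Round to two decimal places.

12.55

Payout ratio b = 1 − 0.40 = 0.60.
Justified leading P/E = b/(r−g) = 0.60/(0.0708−0.023) = 12.5523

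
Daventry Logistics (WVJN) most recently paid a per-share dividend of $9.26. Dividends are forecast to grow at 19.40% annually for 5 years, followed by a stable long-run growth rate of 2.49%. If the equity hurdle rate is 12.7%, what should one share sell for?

$179.31

Two-stage DDM. Project D₁…D_5 at 0.194, terminal growth 0.0249, discount at r = 0.127.
D_1 = 11.0564
D_2 = 13.2014
D_3 = 15.7625
D_4 = 18.8204
D_5 = 22.4715
Terminal value at t=5: TV = D_6/(r−g) = 23.0311/(0.127−0.0249) = 225.5737
P₀ = 11.0564/(1+0.127)^1 + 13.2014/(1+0.127)^2 + 15.7625/(1+0.127)^3 + 18.8204/(1+0.127)^4 + 22.4715/(1+0.127)^5 + 225.5737/(1+0.127)^5 = 179.3126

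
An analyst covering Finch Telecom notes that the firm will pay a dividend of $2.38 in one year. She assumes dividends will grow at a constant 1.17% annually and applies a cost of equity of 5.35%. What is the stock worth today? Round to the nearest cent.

$56.94

Gordon growth model: P₀ = D₁/(r − g), with D₁ = 2.38 given directly.
P₀ = 2.3800 / (0.0535 − 0.0117) = 2.3800 / 0.0418 = 56.9378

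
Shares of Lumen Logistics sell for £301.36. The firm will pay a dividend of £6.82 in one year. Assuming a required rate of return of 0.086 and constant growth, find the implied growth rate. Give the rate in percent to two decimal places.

From P₀ = D₁/(r − g), the implied growth is g = r − D₁/P₀.
g = 0.086 − 6.82/301.36 = 0.086 − 0.02263 = 0.06337

6.34%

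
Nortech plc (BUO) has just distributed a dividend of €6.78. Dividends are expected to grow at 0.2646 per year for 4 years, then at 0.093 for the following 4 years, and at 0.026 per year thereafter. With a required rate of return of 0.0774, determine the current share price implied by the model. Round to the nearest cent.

Three-stage DDM. Project D₁…D_8; terminal Gordon value at t=8 with g = 0.026; discount at r = 0.0774.
D_1 = 8.5740
D_2 = 10.8427
D_3 = 13.7116
D_4 = 17.3397
D_5 = 18.9523
D_6 = 20.7149
D_7 = 22.6414
D_8 = 24.7470
TV_8 = 25.3905/(0.0774−0.026) = 493.9776
P₀ = Σ Dₜ/(1+r)ᵗ + TV_8/(1+r)^8 = 366.5733

€366.57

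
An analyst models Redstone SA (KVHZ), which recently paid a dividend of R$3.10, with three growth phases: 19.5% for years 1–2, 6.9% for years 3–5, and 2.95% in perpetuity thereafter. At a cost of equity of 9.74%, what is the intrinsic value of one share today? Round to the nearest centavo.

R$69.04

Three-stage DDM. Project D₁…D_5; terminal Gordon value at t=5 with g = 0.0295; discount at r = 0.0974.
D_1 = 3.7045
D_2 = 4.4269
D_3 = 4.7323
D_4 = 5.0589
D_5 = 5.4079
TV_5 = 5.5675/(0.0974−0.0295) = 81.9950
P₀ = Σ Dₜ/(1+r)ᵗ + TV_5/(1+r)^5 = 69.0368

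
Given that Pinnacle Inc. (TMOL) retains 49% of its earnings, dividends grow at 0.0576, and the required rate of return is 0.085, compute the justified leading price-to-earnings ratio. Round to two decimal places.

18.61

Payout ratio b = 1 − 0.49 = 0.51.
Justified leading P/E = b/(r−g) = 0.51/(0.085−0.0576) = 18.6131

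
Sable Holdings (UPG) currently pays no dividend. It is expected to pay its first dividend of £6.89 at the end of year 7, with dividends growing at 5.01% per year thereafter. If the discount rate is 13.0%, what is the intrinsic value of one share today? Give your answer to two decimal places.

£41.42

Deferred-dividend DDM. At t=6 the remaining stream is a growing perpetuity with first payment D_7 = 6.89.
V_6 = D_7/(r−g) = 6.89/(0.13−0.0501) = 86.2328
P₀ = V_6/(1+r)^6 = 86.2328/(1+0.13)^6 = 41.4192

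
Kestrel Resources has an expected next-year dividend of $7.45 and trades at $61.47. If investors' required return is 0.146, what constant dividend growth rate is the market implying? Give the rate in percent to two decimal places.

From P₀ = D₁/(r − g), the implied growth is g = r − D₁/P₀.
g = 0.146 − 7.45/61.47 = 0.146 − 0.12120 = 0.02480

2.48%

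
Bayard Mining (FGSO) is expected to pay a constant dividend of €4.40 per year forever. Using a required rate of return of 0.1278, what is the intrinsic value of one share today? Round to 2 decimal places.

Zero-growth DDM (perpetuity): P₀ = D/r = 4.40 / 0.1278 = 34.4288

€34.43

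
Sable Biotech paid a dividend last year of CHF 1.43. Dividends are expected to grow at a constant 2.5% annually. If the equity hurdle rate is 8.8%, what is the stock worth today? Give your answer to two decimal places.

CHF 23.27

Gordon growth model: P₀ = D₁/(r − g). D₁ = 1.43 × (1 + 0.025) = 1.4657.
P₀ = 1.4657 / (0.088 − 0.025) = 1.4657 / 0.063 = 23.2659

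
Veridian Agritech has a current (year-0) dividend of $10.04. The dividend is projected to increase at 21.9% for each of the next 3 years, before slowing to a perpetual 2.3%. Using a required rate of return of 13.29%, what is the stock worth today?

Two-stage DDM. Project D₁…D_3 at 0.219, terminal growth 0.023, discount at r = 0.1329.
D_1 = 12.2388
D_2 = 14.9190
D_3 = 18.1863
Terminal value at t=3: TV = D_4/(r−g) = 18.6046/(0.1329−0.023) = 169.2867
P₀ = 12.2388/(1+0.1329)^1 + 14.9190/(1+0.1329)^2 + 18.1863/(1+0.1329)^3 + 169.2867/(1+0.1329)^3 = 151.3601

$151.36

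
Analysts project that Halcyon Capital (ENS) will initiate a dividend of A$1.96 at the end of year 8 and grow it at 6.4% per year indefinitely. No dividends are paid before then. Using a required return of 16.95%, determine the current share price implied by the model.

Deferred-dividend DDM. At t=7 the remaining stream is a growing perpetuity with first payment D_8 = 1.96.
V_7 = D_8/(r−g) = 1.96/(0.1695−0.064) = 18.5782
P₀ = V_7/(1+r)^7 = 18.5782/(1+0.1695)^7 = 6.2087

A$6.21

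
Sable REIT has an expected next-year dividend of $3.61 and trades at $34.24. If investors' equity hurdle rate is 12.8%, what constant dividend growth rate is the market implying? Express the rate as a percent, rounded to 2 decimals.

From P₀ = D₁/(r − g), the implied growth is g = r − D₁/P₀.
g = 0.128 − 3.61/34.24 = 0.128 − 0.10543 = 0.02257

2.26%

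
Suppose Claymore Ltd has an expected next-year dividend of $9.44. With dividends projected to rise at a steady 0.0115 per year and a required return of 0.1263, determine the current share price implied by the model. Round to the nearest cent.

$82.23

Gordon growth model: P₀ = D₁/(r − g), with D₁ = 9.44 given directly.
P₀ = 9.4400 / (0.1263 − 0.0115) = 9.4400 / 0.1148 = 82.2300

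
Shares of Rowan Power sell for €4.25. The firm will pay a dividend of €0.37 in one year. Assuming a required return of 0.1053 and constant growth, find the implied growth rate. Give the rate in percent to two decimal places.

1.82%

From P₀ = D₁/(r − g), the implied growth is g = r − D₁/P₀.
g = 0.1053 − 0.37/4.25 = 0.1053 − 0.08706 = 0.01824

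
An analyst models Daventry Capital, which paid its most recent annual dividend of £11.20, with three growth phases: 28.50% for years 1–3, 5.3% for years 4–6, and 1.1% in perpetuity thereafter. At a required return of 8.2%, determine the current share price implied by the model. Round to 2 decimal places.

Three-stage DDM. Project D₁…D_6; terminal Gordon value at t=6 with g = 0.011; discount at r = 0.082.
D_1 = 14.3920
D_2 = 18.4937
D_3 = 23.7644
D_4 = 25.0239
D_5 = 26.3502
D_6 = 27.7468
TV_6 = 28.0520/(0.082−0.011) = 395.0985
P₀ = Σ Dₜ/(1+r)ᵗ + TV_6/(1+r)^6 = 347.4074

£347.41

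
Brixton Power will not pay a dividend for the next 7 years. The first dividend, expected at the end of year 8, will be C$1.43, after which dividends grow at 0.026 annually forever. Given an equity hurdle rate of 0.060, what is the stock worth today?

C$27.97

Deferred-dividend DDM. At t=7 the remaining stream is a growing perpetuity with first payment D_8 = 1.43.
V_7 = D_8/(r−g) = 1.43/(0.06−0.026) = 42.0588
P₀ = V_7/(1+r)^7 = 42.0588/(1+0.06)^7 = 27.9715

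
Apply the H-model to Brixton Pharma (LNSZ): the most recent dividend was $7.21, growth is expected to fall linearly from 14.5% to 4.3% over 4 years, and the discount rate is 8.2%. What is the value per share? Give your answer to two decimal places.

$230.54

H-model: P₀ = D₀[(1+g_L) + H(g_S−g_L)]/(r−g_L), with H = 4/2 = 2.
P₀ = 7.21 × [(1+0.043) + 2×(0.145−0.043)] / (0.082−0.043)
   = 7.21 × 1.2470 / 0.039 = 230.5351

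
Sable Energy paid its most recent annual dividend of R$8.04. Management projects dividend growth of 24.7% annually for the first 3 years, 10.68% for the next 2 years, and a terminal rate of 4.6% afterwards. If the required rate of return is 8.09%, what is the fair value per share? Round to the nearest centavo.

R$445.85

Three-stage DDM. Project D₁…D_5; terminal Gordon value at t=5 with g = 0.046; discount at r = 0.0809.
D_1 = 10.0259
D_2 = 12.5023
D_3 = 15.5903
D_4 = 17.2554
D_5 = 19.0983
TV_5 = 19.9768/(0.0809−0.046) = 572.4005
P₀ = Σ Dₜ/(1+r)ᵗ + TV_5/(1+r)^5 = 445.8535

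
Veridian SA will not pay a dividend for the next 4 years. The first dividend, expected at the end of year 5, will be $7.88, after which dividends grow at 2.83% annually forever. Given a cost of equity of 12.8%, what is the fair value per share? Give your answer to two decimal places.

Deferred-dividend DDM. At t=4 the remaining stream is a growing perpetuity with first payment D_5 = 7.88.
V_4 = D_5/(r−g) = 7.88/(0.128−0.0283) = 79.0371
P₀ = V_4/(1+r)^4 = 79.0371/(1+0.128)^4 = 48.8196

$48.82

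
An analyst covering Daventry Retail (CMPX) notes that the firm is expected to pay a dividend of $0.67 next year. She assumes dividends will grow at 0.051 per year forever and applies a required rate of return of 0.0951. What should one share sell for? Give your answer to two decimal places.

$15.19

Gordon growth model: P₀ = D₁/(r − g), with D₁ = 0.67 given directly.
P₀ = 0.6700 / (0.0951 − 0.051) = 0.6700 / 0.0441 = 15.1927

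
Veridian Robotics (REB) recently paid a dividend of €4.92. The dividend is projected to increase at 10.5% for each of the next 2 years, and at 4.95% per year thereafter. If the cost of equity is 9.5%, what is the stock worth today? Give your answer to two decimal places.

€125.54

Two-stage DDM. Project D₁…D_2 at 0.105, terminal growth 0.0495, discount at r = 0.095.
D_1 = 5.4366
D_2 = 6.0074
Terminal value at t=2: TV = D_3/(r−g) = 6.3048/(0.095−0.0495) = 138.5673
P₀ = 5.4366/(1+0.095)^1 + 6.0074/(1+0.095)^2 + 138.5673/(1+0.095)^2 = 125.5418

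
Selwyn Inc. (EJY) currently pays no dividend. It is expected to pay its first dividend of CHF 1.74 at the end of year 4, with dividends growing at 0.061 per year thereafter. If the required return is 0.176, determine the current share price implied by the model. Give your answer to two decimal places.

Deferred-dividend DDM. At t=3 the remaining stream is a growing perpetuity with first payment D_4 = 1.74.
V_3 = D_4/(r−g) = 1.74/(0.176−0.061) = 15.1304
P₀ = V_3/(1+r)^3 = 15.1304/(1+0.176)^3 = 9.3031

CHF 9.30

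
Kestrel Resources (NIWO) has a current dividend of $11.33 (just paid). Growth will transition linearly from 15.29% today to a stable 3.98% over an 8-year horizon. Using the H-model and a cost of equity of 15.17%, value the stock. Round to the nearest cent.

H-model: P₀ = D₀[(1+g_L) + H(g_S−g_L)]/(r−g_L), with H = 8/2 = 4.
P₀ = 11.33 × [(1+0.0398) + 4×(0.1529−0.0398)] / (0.1517−0.0398)
   = 11.33 × 1.4922 / 0.1119 = 151.0869

$151.09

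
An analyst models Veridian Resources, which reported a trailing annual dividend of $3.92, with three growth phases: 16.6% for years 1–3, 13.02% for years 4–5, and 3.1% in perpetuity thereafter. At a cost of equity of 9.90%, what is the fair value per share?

$98.09

Three-stage DDM. Project D₁…D_5; terminal Gordon value at t=5 with g = 0.031; discount at r = 0.099.
D_1 = 4.5707
D_2 = 5.3295
D_3 = 6.2141
D_4 = 7.0232
D_5 = 7.9377
TV_5 = 8.1837/(0.099−0.031) = 120.3489
P₀ = Σ Dₜ/(1+r)ᵗ + TV_5/(1+r)^5 = 98.0864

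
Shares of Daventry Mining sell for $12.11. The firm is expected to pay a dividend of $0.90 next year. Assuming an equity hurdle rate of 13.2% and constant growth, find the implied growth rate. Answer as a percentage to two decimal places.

5.77%

From P₀ = D₁/(r − g), the implied growth is g = r − D₁/P₀.
g = 0.132 − 0.90/12.11 = 0.132 − 0.07432 = 0.05768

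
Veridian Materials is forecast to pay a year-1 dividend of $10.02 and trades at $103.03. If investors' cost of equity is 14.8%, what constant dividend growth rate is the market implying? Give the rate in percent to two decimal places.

5.07%

From P₀ = D₁/(r − g), the implied growth is g = r − D₁/P₀.
g = 0.148 − 10.02/103.03 = 0.148 − 0.09725 = 0.05075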